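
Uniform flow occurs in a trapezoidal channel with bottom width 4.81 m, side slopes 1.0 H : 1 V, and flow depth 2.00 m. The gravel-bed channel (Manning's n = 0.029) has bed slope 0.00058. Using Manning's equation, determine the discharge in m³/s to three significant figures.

13.5 m³/s

A = (b + z·y)·y = (4.81 + 1.0×2.00)×2.00 = 13.62 m²
P = b + 2y√(1+z²) = 4.81 + 2×2.00×√(1+1.0²) = 10.47 m
R = A/P = 13.62/10.47 = 1.301 m
Q = (1/n)·A·R^(2/3)·S^(1/2) = (1/0.029) × 13.62 × 1.301^(2/3) × 0.00058^(1/2) = 13.48 m³/s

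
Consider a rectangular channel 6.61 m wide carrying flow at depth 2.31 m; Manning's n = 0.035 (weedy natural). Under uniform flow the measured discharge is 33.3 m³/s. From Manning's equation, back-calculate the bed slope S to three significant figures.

0.00387

A = b·y = 6.61 × 2.31 = 15.27 m²
P = b + 2y = 6.61 + 2×2.31 = 11.23 m
R = A/P = 15.27/11.23 = 1.360 m
S = (Q·n / (1·A·R^(2/3)))² = (33.3×0.035 / (1×15.27×1.227))² = 0.003868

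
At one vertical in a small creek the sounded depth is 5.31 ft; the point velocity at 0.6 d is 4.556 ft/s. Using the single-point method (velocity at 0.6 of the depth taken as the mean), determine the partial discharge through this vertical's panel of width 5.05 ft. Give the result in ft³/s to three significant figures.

v̄ = v₀.₆ = 4.556 ft/s
q = v̄ × d × w = 4.556 × 5.31 × 5.05 = 122.2 ft³/s

122 ft³/s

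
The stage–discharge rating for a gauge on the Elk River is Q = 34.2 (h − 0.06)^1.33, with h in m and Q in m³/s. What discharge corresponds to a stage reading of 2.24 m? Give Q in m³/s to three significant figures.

96.4 m³/s

Q = 34.2 × (2.24 − 0.06)^1.33 = 34.2 × 2.18^1.33 = 96.42 m³/s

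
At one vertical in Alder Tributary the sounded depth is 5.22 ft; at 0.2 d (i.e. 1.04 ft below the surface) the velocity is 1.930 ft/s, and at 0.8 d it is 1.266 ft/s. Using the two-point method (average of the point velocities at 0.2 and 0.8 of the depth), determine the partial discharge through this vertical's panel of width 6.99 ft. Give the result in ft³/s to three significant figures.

v̄ = (1.930 + 1.266) / 2 = 1.598 ft/s
q = v̄ × d × w = 1.598 × 5.22 × 6.99 = 58.31 ft³/s

58.3 ft³/s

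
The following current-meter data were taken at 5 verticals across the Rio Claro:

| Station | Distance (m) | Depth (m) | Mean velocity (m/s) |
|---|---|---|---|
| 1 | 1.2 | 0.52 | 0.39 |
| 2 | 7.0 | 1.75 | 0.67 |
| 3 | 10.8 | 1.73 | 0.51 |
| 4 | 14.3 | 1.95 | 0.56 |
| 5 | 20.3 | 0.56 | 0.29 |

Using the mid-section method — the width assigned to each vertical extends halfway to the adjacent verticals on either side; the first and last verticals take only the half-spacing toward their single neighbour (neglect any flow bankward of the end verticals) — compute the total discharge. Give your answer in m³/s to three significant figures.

w_1 = (7.0 − 1.2)/2 = 2.9 m; q_1 = 0.39 × 0.52 × 2.9 = 0.5881 m³/s
w_2 = (10.8 − 1.2)/2 = 4.8 m; q_2 = 0.67 × 1.75 × 4.8 = 5.628 m³/s
w_3 = (14.3 − 7.0)/2 = 3.65 m; q_3 = 0.51 × 1.73 × 3.65 = 3.220 m³/s
w_4 = (20.3 − 10.8)/2 = 4.75 m; q_4 = 0.56 × 1.95 × 4.75 = 5.187 m³/s
w_5 = (20.3 − 14.3)/2 = 3 m; q_5 = 0.29 × 0.56 × 3 = 0.4872 m³/s
Q = Σ qᵢ = 15.11 m³/s

15.1 m³/s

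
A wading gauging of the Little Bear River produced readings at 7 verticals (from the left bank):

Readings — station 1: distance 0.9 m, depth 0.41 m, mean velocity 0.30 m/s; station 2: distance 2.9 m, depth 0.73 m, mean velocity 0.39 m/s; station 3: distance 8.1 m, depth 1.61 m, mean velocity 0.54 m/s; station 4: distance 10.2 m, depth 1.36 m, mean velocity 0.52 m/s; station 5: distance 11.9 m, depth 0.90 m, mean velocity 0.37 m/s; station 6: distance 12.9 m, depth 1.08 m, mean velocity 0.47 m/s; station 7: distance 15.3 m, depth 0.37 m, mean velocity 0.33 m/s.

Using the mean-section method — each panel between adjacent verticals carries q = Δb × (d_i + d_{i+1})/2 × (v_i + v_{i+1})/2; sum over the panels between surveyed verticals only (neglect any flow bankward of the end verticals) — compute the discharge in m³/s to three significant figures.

6.84 m³/s

Panel 1-2: Δb = 2 m, d̄ = (0.41+0.73)/2 = 0.57, v̄ = (0.30+0.39)/2 = 0.345 → q = 2×0.57×0.345 = 0.3933 m³/s
Panel 2-3: Δb = 5.2 m, d̄ = (0.73+1.61)/2 = 1.17, v̄ = (0.39+0.54)/2 = 0.465 → q = 5.2×1.17×0.465 = 2.829 m³/s
Panel 3-4: Δb = 2.1 m, d̄ = (1.61+1.36)/2 = 1.485, v̄ = (0.54+0.52)/2 = 0.53 → q = 2.1×1.485×0.53 = 1.653 m³/s
Panel 4-5: Δb = 1.7 m, d̄ = (1.36+0.90)/2 = 1.13, v̄ = (0.52+0.37)/2 = 0.445 → q = 1.7×1.13×0.445 = 0.8548 m³/s
Panel 5-6: Δb = 1 m, d̄ = (0.90+1.08)/2 = 0.99, v̄ = (0.37+0.47)/2 = 0.42 → q = 1×0.99×0.42 = 0.4158 m³/s
Panel 6-7: Δb = 2.4 m, d̄ = (1.08+0.37)/2 = 0.725, v̄ = (0.47+0.33)/2 = 0.4 → q = 2.4×0.725×0.4 = 0.6960 m³/s
Q = Σ q = 6.842 m³/s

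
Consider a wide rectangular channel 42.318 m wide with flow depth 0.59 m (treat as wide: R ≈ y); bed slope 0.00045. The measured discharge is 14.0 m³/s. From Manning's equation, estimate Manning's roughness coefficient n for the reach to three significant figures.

0.0266

A = b·y = 42.318 × 0.59 = 24.97 m²
Wide channel: R ≈ y = 0.59 m
n = (1/Q)·A·R^(2/3)·S^(1/2) = (1/14.0) × 24.97 × 0.7035 × 0.02121 = 0.02661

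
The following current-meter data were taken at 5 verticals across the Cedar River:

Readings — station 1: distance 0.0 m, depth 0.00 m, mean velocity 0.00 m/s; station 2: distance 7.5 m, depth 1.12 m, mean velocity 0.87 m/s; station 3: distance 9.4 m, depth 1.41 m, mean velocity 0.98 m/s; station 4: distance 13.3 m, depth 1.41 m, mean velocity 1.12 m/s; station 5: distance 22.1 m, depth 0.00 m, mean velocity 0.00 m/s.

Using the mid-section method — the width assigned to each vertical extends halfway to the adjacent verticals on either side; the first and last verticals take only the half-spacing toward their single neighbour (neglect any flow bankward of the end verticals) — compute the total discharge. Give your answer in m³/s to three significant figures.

w_2 = (9.4 − 0.0)/2 = 4.7 m; q_2 = 0.87 × 1.12 × 4.7 = 4.580 m³/s
w_3 = (13.3 − 7.5)/2 = 2.9 m; q_3 = 0.98 × 1.41 × 2.9 = 4.007 m³/s
w_4 = (22.1 − 9.4)/2 = 6.35 m; q_4 = 1.12 × 1.41 × 6.35 = 10.03 m³/s
Stations 1, 5 contribute zero (depth or velocity is 0).
Q = Σ qᵢ = 18.61 m³/s

18.6 m³/s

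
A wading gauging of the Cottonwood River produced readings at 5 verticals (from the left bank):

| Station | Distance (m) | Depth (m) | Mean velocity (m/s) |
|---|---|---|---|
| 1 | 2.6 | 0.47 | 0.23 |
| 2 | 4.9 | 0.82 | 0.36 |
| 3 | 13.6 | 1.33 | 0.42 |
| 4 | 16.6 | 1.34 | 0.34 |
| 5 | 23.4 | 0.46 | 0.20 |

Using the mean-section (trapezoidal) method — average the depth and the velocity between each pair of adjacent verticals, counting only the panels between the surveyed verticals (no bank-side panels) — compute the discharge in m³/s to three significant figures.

Panel 1-2: Δb = 2.3 m, d̄ = (0.47+0.82)/2 = 0.645, v̄ = (0.23+0.36)/2 = 0.295 → q = 2.3×0.645×0.295 = 0.4376 m³/s
Panel 2-3: Δb = 8.7 m, d̄ = (0.82+1.33)/2 = 1.075, v̄ = (0.36+0.42)/2 = 0.39 → q = 8.7×1.075×0.39 = 3.647 m³/s
Panel 3-4: Δb = 3 m, d̄ = (1.33+1.34)/2 = 1.335, v̄ = (0.42+0.34)/2 = 0.38 → q = 3×1.335×0.38 = 1.522 m³/s
Panel 4-5: Δb = 6.8 m, d̄ = (1.34+0.46)/2 = 0.9, v̄ = (0.34+0.20)/2 = 0.27 → q = 6.8×0.9×0.27 = 1.652 m³/s
Q = Σ q = 7.259 m³/s

7.26 m³/s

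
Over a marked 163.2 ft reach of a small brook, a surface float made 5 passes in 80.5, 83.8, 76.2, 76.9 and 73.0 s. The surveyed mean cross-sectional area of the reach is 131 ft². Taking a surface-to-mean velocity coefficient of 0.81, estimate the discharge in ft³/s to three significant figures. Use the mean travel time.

t̄ = (80.5 + 83.8 + 76.2 + 76.9 + 73.0) / 5 = 78.08 s
v_surface = L / t̄ = 163.2 / 78.08 = 2.090 ft/s
v_mean = 0.81 × 2.090 = 1.693 ft/s
Q = A × v_mean = 131 × 1.693 = 221.8 ft³/s

222 ft³/s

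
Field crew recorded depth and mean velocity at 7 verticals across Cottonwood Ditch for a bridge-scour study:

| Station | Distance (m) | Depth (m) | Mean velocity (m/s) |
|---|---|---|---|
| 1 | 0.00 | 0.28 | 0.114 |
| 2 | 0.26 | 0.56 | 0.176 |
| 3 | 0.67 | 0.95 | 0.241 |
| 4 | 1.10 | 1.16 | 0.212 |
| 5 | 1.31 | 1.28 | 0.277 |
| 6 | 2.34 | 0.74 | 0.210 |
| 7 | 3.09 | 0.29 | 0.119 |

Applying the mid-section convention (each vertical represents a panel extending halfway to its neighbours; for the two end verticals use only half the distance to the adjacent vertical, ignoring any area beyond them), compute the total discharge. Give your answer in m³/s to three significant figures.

w_1 = (0.26 − 0.00)/2 = 0.13 m; q_1 = 0.114 × 0.28 × 0.13 = 0.004150 m³/s
w_2 = (0.67 − 0.00)/2 = 0.335 m; q_2 = 0.176 × 0.56 × 0.335 = 0.03302 m³/s
w_3 = (1.10 − 0.26)/2 = 0.42 m; q_3 = 0.241 × 0.95 × 0.42 = 0.09616 m³/s
w_4 = (1.31 − 0.67)/2 = 0.32 m; q_4 = 0.212 × 1.16 × 0.32 = 0.07869 m³/s
w_5 = (2.34 − 1.10)/2 = 0.62 m; q_5 = 0.277 × 1.28 × 0.62 = 0.2198 m³/s
w_6 = (3.09 − 1.31)/2 = 0.89 m; q_6 = 0.210 × 0.74 × 0.89 = 0.1383 m³/s
w_7 = (3.09 − 2.34)/2 = 0.375 m; q_7 = 0.119 × 0.29 × 0.375 = 0.01294 m³/s
Q = Σ qᵢ = 0.5831 m³/s

0.583 m³/s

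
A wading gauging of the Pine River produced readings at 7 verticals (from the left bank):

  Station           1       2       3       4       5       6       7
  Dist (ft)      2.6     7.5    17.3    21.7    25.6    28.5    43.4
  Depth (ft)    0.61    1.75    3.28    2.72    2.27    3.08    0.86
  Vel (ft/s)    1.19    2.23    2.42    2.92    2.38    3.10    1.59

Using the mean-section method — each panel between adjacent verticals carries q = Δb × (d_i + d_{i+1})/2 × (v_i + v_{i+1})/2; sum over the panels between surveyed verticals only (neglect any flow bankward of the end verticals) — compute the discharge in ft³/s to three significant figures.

218 ft³/s

Panel 1-2: Δb = 4.9 ft, d̄ = (0.61+1.75)/2 = 1.18, v̄ = (1.19+2.23)/2 = 1.71 → q = 4.9×1.18×1.71 = 9.887 ft³/s
Panel 2-3: Δb = 9.8 ft, d̄ = (1.75+3.28)/2 = 2.515, v̄ = (2.23+2.42)/2 = 2.325 → q = 9.8×2.515×2.325 = 57.30 ft³/s
Panel 3-4: Δb = 4.4 ft, d̄ = (3.28+2.72)/2 = 3, v̄ = (2.42+2.92)/2 = 2.67 → q = 4.4×3×2.67 = 35.24 ft³/s
Panel 4-5: Δb = 3.9 ft, d̄ = (2.72+2.27)/2 = 2.495, v̄ = (2.92+2.38)/2 = 2.65 → q = 3.9×2.495×2.65 = 25.79 ft³/s
Panel 5-6: Δb = 2.9 ft, d̄ = (2.27+3.08)/2 = 2.675, v̄ = (2.38+3.10)/2 = 2.74 → q = 2.9×2.675×2.74 = 21.26 ft³/s
Panel 6-7: Δb = 14.9 ft, d̄ = (3.08+0.86)/2 = 1.97, v̄ = (3.10+1.59)/2 = 2.345 → q = 14.9×1.97×2.345 = 68.83 ft³/s
Q = Σ q = 218.3 ft³/s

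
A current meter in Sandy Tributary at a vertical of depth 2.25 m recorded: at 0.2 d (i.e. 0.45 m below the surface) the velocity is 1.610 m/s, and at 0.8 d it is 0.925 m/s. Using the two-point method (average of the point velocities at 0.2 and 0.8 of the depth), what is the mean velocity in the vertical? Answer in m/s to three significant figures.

v̄ = (1.610 + 0.925) / 2 = 1.268 m/s

1.27 m/s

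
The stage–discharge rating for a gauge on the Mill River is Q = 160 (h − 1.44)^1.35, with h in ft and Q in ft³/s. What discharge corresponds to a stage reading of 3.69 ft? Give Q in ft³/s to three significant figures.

Q = 160 × (3.69 − 1.44)^1.35 = 160 × 2.25^1.35 = 478.2 ft³/s

478 ft³/s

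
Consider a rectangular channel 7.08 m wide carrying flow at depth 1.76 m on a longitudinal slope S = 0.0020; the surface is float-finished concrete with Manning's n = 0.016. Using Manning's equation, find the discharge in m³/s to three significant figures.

A = b·y = 7.08 × 1.76 = 12.46 m²
P = b + 2y = 7.08 + 2×1.76 = 10.60 m
R = A/P = 12.46/10.60 = 1.176 m
Q = (1/n)·A·R^(2/3)·S^(1/2) = (1/0.016) × 12.46 × 1.176^(2/3) × 0.0020^(1/2) = 38.79 m³/s

38.8 m³/s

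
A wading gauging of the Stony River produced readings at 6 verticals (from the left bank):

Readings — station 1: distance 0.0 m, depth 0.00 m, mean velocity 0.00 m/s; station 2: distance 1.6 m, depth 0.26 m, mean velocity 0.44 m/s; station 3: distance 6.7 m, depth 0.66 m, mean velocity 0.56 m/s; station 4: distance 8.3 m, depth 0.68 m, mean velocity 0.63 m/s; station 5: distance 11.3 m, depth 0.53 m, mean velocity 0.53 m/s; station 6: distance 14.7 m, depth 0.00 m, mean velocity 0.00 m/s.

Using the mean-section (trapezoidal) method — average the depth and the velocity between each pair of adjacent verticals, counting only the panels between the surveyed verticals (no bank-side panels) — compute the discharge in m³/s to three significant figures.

3.15 m³/s

Panel 1-2: Δb = 1.6 m, d̄ = (0.00+0.26)/2 = 0.13, v̄ = (0.00+0.44)/2 = 0.22 → q = 1.6×0.13×0.22 = 0.04576 m³/s
Panel 2-3: Δb = 5.1 m, d̄ = (0.26+0.66)/2 = 0.46, v̄ = (0.44+0.56)/2 = 0.5 → q = 5.1×0.46×0.5 = 1.173 m³/s
Panel 3-4: Δb = 1.6 m, d̄ = (0.66+0.68)/2 = 0.67, v̄ = (0.56+0.63)/2 = 0.595 → q = 1.6×0.67×0.595 = 0.6378 m³/s
Panel 4-5: Δb = 3 m, d̄ = (0.68+0.53)/2 = 0.605, v̄ = (0.63+0.53)/2 = 0.58 → q = 3×0.605×0.58 = 1.053 m³/s
Panel 5-6: Δb = 3.4 m, d̄ = (0.53+0.00)/2 = 0.265, v̄ = (0.53+0.00)/2 = 0.265 → q = 3.4×0.265×0.265 = 0.2388 m³/s
Q = Σ q = 3.148 m³/s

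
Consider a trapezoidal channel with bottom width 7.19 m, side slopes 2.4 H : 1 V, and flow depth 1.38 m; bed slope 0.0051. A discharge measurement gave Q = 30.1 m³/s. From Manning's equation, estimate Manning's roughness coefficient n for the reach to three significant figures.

A = (b + z·y)·y = (7.19 + 2.4×1.38)×1.38 = 14.49 m²
P = b + 2y√(1+z²) = 7.19 + 2×1.38×√(1+2.4²) = 14.37 m
R = A/P = 14.49/14.37 = 1.009 m
n = (1/Q)·A·R^(2/3)·S^(1/2) = (1/30.1) × 14.49 × 1.006 × 0.07141 = 0.03459

0.0346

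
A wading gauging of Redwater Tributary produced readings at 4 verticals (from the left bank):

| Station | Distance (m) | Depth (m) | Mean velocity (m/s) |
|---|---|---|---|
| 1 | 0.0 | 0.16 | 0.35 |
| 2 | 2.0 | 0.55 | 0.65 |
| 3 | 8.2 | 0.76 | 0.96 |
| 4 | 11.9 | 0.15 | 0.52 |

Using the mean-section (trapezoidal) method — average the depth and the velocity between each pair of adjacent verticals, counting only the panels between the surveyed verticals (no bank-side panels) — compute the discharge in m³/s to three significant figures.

Panel 1-2: Δb = 2 m, d̄ = (0.16+0.55)/2 = 0.355, v̄ = (0.35+0.65)/2 = 0.5 → q = 2×0.355×0.5 = 0.3550 m³/s
Panel 2-3: Δb = 6.2 m, d̄ = (0.55+0.76)/2 = 0.655, v̄ = (0.65+0.96)/2 = 0.805 → q = 6.2×0.655×0.805 = 3.269 m³/s
Panel 3-4: Δb = 3.7 m, d̄ = (0.76+0.15)/2 = 0.455, v̄ = (0.96+0.52)/2 = 0.74 → q = 3.7×0.455×0.74 = 1.246 m³/s
Q = Σ q = 4.870 m³/s

4.87 m³/s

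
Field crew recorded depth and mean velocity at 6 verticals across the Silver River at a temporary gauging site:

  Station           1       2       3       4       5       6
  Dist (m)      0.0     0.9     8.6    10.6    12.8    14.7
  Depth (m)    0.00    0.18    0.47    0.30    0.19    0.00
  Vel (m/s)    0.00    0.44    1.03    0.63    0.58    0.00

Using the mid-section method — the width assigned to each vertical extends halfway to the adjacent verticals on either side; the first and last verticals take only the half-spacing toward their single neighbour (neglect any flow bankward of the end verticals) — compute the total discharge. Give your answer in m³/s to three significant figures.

3.31 m³/s

w_2 = (8.6 − 0.0)/2 = 4.3 m; q_2 = 0.44 × 0.18 × 4.3 = 0.3406 m³/s
w_3 = (10.6 − 0.9)/2 = 4.85 m; q_3 = 1.03 × 0.47 × 4.85 = 2.348 m³/s
w_4 = (12.8 − 8.6)/2 = 2.1 m; q_4 = 0.63 × 0.30 × 2.1 = 0.3969 m³/s
w_5 = (14.7 − 10.6)/2 = 2.05 m; q_5 = 0.58 × 0.19 × 2.05 = 0.2259 m³/s
Stations 1, 6 contribute zero (depth or velocity is 0).
Q = Σ qᵢ = 3.311 m³/s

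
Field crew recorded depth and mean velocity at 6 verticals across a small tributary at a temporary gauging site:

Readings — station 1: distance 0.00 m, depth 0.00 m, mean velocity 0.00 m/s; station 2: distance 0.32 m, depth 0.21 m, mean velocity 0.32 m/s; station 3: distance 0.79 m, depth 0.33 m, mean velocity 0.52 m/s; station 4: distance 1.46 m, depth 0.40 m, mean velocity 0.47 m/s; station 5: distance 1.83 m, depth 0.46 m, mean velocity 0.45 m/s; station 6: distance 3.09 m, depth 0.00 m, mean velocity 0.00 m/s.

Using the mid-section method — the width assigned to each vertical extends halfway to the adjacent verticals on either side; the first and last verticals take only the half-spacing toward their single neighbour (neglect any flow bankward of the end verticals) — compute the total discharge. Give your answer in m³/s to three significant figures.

w_2 = (0.79 − 0.00)/2 = 0.395 m; q_2 = 0.32 × 0.21 × 0.395 = 0.02654 m³/s
w_3 = (1.46 − 0.32)/2 = 0.57 m; q_3 = 0.52 × 0.33 × 0.57 = 0.09781 m³/s
w_4 = (1.83 − 0.79)/2 = 0.52 m; q_4 = 0.47 × 0.40 × 0.52 = 0.09776 m³/s
w_5 = (3.09 − 1.46)/2 = 0.815 m; q_5 = 0.45 × 0.46 × 0.815 = 0.1687 m³/s
Stations 1, 6 contribute zero (depth or velocity is 0).
Q = Σ qᵢ = 0.3908 m³/s

0.391 m³/s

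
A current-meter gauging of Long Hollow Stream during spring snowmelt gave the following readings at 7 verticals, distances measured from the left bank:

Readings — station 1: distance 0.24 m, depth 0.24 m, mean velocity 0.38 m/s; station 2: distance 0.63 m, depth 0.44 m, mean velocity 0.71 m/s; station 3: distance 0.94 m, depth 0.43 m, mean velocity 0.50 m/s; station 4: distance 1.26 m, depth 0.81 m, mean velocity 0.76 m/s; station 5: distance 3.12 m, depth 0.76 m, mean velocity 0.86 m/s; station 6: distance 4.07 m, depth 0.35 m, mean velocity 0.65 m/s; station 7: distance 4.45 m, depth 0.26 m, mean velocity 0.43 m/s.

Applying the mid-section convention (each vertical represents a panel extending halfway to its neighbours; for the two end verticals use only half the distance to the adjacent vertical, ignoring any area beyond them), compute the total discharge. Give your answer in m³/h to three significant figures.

7040 m³/h

w_1 = (0.63 − 0.24)/2 = 0.195 m; q_1 = 0.38 × 0.24 × 0.195 = 0.01778 m³/s
w_2 = (0.94 − 0.24)/2 = 0.35 m; q_2 = 0.71 × 0.44 × 0.35 = 0.1093 m³/s
w_3 = (1.26 − 0.63)/2 = 0.315 m; q_3 = 0.50 × 0.43 × 0.315 = 0.06773 m³/s
w_4 = (3.12 − 0.94)/2 = 1.09 m; q_4 = 0.76 × 0.81 × 1.09 = 0.6710 m³/s
w_5 = (4.07 − 1.26)/2 = 1.405 m; q_5 = 0.86 × 0.76 × 1.405 = 0.9183 m³/s
w_6 = (4.45 − 3.12)/2 = 0.665 m; q_6 = 0.65 × 0.35 × 0.665 = 0.1513 m³/s
w_7 = (4.45 − 4.07)/2 = 0.19 m; q_7 = 0.43 × 0.26 × 0.19 = 0.02124 m³/s
Q = Σ qᵢ = 1.957 m³/s
= 1.957 × 3600 = 7044 m³/h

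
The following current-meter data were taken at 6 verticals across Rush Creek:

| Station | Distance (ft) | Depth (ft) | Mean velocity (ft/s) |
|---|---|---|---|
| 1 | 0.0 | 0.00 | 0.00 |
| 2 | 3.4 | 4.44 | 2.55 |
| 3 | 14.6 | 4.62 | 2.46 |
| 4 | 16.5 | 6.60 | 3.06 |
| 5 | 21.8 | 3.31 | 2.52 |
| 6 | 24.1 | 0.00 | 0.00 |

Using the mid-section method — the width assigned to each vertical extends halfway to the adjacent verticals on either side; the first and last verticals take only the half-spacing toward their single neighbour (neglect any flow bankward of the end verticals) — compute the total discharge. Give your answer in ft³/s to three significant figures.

w_2 = (14.6 − 0.0)/2 = 7.3 ft; q_2 = 2.55 × 4.44 × 7.3 = 82.65 ft³/s
w_3 = (16.5 − 3.4)/2 = 6.55 ft; q_3 = 2.46 × 4.62 × 6.55 = 74.44 ft³/s
w_4 = (21.8 − 14.6)/2 = 3.6 ft; q_4 = 3.06 × 6.60 × 3.6 = 72.71 ft³/s
w_5 = (24.1 − 16.5)/2 = 3.8 ft; q_5 = 2.52 × 3.31 × 3.8 = 31.70 ft³/s
Stations 1, 6 contribute zero (depth or velocity is 0).
Q = Σ qᵢ = 261.5 ft³/s

261 ft³/s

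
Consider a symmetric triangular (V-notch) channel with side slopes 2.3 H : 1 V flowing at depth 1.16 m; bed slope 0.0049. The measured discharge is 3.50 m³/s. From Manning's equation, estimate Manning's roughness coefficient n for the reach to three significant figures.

0.0406

A = z·y² = 2.3×1.16² = 3.095 m²
P = 2y√(1+z²) = 2×1.16×√(1+2.3²) = 5.819 m
R = A/P = 3.095/5.819 = 0.5319 m
n = (1/Q)·A·R^(2/3)·S^(1/2) = (1/3.50) × 3.095 × 0.6565 × 0.07000 = 0.04063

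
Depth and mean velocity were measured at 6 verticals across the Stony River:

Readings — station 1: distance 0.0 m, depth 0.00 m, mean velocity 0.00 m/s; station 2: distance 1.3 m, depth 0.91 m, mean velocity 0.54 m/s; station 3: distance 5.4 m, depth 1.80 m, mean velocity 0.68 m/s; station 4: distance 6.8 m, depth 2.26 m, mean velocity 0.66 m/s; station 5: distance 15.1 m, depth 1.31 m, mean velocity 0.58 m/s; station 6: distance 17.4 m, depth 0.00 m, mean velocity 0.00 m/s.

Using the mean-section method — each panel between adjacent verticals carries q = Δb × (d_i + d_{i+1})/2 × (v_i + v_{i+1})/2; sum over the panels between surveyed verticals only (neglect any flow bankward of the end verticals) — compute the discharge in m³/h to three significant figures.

Panel 1-2: Δb = 1.3 m, d̄ = (0.00+0.91)/2 = 0.455, v̄ = (0.00+0.54)/2 = 0.27 → q = 1.3×0.455×0.27 = 0.1597 m³/s
Panel 2-3: Δb = 4.1 m, d̄ = (0.91+1.80)/2 = 1.355, v̄ = (0.54+0.68)/2 = 0.61 → q = 4.1×1.355×0.61 = 3.389 m³/s
Panel 3-4: Δb = 1.4 m, d̄ = (1.80+2.26)/2 = 2.03, v̄ = (0.68+0.66)/2 = 0.67 → q = 1.4×2.03×0.67 = 1.904 m³/s
Panel 4-5: Δb = 8.3 m, d̄ = (2.26+1.31)/2 = 1.785, v̄ = (0.66+0.58)/2 = 0.62 → q = 8.3×1.785×0.62 = 9.186 m³/s
Panel 5-6: Δb = 2.3 m, d̄ = (1.31+0.00)/2 = 0.655, v̄ = (0.58+0.00)/2 = 0.29 → q = 2.3×0.655×0.29 = 0.4369 m³/s
Q = Σ q = 15.08 m³/s
= 15.08 × 3600 = 54270 m³/h

54300 m³/h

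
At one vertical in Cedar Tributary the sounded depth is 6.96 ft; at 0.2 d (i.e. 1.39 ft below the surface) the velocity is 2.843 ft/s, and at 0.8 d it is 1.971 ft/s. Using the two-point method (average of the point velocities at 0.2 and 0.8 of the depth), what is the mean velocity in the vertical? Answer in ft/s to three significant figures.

2.41 ft/s

v̄ = (2.843 + 1.971) / 2 = 2.407 ft/s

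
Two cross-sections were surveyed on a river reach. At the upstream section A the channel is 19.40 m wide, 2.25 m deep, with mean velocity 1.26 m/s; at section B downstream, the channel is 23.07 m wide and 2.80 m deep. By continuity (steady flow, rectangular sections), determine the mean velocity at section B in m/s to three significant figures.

Q = A₁V₁ = (19.40×2.25) × 1.26 = 55.00 m³/s
A₂ = 23.07 × 2.80 = 64.60 m²
V₂ = Q/A₂ = 55.00/64.60 = 0.8514 m/s

0.851 m/s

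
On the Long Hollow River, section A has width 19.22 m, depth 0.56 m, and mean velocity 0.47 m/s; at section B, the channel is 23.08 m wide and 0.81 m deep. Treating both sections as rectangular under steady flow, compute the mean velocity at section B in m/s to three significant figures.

Q = A₁V₁ = (19.22×0.56) × 0.47 = 5.059 m³/s
A₂ = 23.08 × 0.81 = 18.69 m²
V₂ = Q/A₂ = 5.059/18.69 = 0.2706 m/s

0.271 m/s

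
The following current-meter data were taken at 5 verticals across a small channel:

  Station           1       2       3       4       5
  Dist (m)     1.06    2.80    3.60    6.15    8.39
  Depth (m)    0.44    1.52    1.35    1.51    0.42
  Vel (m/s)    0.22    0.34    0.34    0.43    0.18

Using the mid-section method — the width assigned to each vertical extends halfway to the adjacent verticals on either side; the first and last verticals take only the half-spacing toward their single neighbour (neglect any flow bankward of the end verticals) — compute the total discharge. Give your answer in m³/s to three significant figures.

3.15 m³/s

w_1 = (2.80 − 1.06)/2 = 0.87 m; q_1 = 0.22 × 0.44 × 0.87 = 0.08422 m³/s
w_2 = (3.60 − 1.06)/2 = 1.27 m; q_2 = 0.34 × 1.52 × 1.27 = 0.6563 m³/s
w_3 = (6.15 − 2.80)/2 = 1.675 m; q_3 = 0.34 × 1.35 × 1.675 = 0.7688 m³/s
w_4 = (8.39 − 3.60)/2 = 2.395 m; q_4 = 0.43 × 1.51 × 2.395 = 1.555 m³/s
w_5 = (8.39 − 6.15)/2 = 1.12 m; q_5 = 0.18 × 0.42 × 1.12 = 0.08467 m³/s
Q = Σ qᵢ = 3.149 m³/s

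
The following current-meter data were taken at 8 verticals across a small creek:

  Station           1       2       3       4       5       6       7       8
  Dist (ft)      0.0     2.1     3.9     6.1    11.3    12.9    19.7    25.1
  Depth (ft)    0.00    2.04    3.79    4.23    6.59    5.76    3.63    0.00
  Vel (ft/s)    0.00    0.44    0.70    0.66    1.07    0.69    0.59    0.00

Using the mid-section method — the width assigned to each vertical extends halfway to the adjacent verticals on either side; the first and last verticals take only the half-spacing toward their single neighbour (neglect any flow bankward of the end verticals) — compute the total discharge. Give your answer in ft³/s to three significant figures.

71.1 ft³/s

w_2 = (3.9 − 0.0)/2 = 1.95 ft; q_2 = 0.44 × 2.04 × 1.95 = 1.750 ft³/s
w_3 = (6.1 − 2.1)/2 = 2 ft; q_3 = 0.70 × 3.79 × 2 = 5.306 ft³/s
w_4 = (11.3 − 3.9)/2 = 3.7 ft; q_4 = 0.66 × 4.23 × 3.7 = 10.33 ft³/s
w_5 = (12.9 − 6.1)/2 = 3.4 ft; q_5 = 1.07 × 6.59 × 3.4 = 23.97 ft³/s
w_6 = (19.7 − 11.3)/2 = 4.2 ft; q_6 = 0.69 × 5.76 × 4.2 = 16.69 ft³/s
w_7 = (25.1 − 12.9)/2 = 6.1 ft; q_7 = 0.59 × 3.63 × 6.1 = 13.06 ft³/s
Stations 1, 8 contribute zero (depth or velocity is 0).
Q = Σ qᵢ = 71.12 ft³/s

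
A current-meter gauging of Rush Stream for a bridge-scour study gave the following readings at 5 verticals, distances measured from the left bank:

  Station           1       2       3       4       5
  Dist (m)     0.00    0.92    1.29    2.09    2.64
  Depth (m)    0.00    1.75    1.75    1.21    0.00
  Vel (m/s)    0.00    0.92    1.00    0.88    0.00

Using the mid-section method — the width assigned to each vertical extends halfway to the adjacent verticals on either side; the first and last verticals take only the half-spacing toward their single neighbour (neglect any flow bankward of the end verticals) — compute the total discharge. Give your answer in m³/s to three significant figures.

w_2 = (1.29 − 0.00)/2 = 0.645 m; q_2 = 0.92 × 1.75 × 0.645 = 1.038 m³/s
w_3 = (2.09 − 0.92)/2 = 0.585 m; q_3 = 1.00 × 1.75 × 0.585 = 1.024 m³/s
w_4 = (2.64 − 1.29)/2 = 0.675 m; q_4 = 0.88 × 1.21 × 0.675 = 0.7187 m³/s
Stations 1, 5 contribute zero (depth or velocity is 0).
Q = Σ qᵢ = 2.781 m³/s

2.78 m³/s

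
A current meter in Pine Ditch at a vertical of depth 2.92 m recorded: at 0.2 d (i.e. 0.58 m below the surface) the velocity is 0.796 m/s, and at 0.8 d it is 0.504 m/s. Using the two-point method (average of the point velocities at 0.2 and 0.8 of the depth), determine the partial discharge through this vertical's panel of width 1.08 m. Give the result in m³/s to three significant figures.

2.05 m³/s

v̄ = (0.796 + 0.504) / 2 = 0.6500 m/s
q = v̄ × d × w = 0.6500 × 2.92 × 1.08 = 2.050 m³/s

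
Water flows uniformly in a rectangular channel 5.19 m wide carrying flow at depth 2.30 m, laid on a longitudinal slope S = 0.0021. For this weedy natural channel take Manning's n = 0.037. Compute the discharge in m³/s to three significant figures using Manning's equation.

16.9 m³/s

A = b·y = 5.19 × 2.30 = 11.94 m²
P = b + 2y = 5.19 + 2×2.30 = 9.790 m
R = A/P = 11.94/9.790 = 1.219 m
Q = (1/n)·A·R^(2/3)·S^(1/2) = (1/0.037) × 11.94 × 1.219^(2/3) × 0.0021^(1/2) = 16.87 m³/s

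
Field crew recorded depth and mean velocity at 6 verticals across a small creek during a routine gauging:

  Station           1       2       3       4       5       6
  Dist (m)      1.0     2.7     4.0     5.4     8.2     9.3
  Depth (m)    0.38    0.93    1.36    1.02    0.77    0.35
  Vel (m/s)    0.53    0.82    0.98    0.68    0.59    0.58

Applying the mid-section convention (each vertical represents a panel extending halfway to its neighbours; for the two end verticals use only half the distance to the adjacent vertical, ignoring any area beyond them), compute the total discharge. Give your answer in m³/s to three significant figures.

w_1 = (2.7 − 1.0)/2 = 0.85 m; q_1 = 0.53 × 0.38 × 0.85 = 0.1712 m³/s
w_2 = (4.0 − 1.0)/2 = 1.5 m; q_2 = 0.82 × 0.93 × 1.5 = 1.144 m³/s
w_3 = (5.4 − 2.7)/2 = 1.35 m; q_3 = 0.98 × 1.36 × 1.35 = 1.799 m³/s
w_4 = (8.2 − 4.0)/2 = 2.1 m; q_4 = 0.68 × 1.02 × 2.1 = 1.457 m³/s
w_5 = (9.3 − 5.4)/2 = 1.95 m; q_5 = 0.59 × 0.77 × 1.95 = 0.8859 m³/s
w_6 = (9.3 − 8.2)/2 = 0.55 m; q_6 = 0.58 × 0.35 × 0.55 = 0.1117 m³/s
Q = Σ qᵢ = 5.568 m³/s

5.57 m³/s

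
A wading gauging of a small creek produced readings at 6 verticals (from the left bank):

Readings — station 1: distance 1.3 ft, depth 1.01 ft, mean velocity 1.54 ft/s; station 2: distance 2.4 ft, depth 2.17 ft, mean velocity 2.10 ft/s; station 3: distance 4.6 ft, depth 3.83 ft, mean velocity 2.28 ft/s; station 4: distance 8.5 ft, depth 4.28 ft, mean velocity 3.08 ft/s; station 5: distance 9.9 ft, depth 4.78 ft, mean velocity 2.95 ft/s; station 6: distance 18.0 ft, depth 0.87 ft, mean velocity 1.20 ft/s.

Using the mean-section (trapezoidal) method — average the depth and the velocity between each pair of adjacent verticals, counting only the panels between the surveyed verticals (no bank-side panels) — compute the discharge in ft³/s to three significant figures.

Panel 1-2: Δb = 1.1 ft, d̄ = (1.01+2.17)/2 = 1.59, v̄ = (1.54+2.10)/2 = 1.82 → q = 1.1×1.59×1.82 = 3.183 ft³/s
Panel 2-3: Δb = 2.2 ft, d̄ = (2.17+3.83)/2 = 3, v̄ = (2.10+2.28)/2 = 2.19 → q = 2.2×3×2.19 = 14.45 ft³/s
Panel 3-4: Δb = 3.9 ft, d̄ = (3.83+4.28)/2 = 4.055, v̄ = (2.28+3.08)/2 = 2.68 → q = 3.9×4.055×2.68 = 42.38 ft³/s
Panel 4-5: Δb = 1.4 ft, d̄ = (4.28+4.78)/2 = 4.53, v̄ = (3.08+2.95)/2 = 3.015 → q = 1.4×4.53×3.015 = 19.12 ft³/s
Panel 5-6: Δb = 8.1 ft, d̄ = (4.78+0.87)/2 = 2.825, v̄ = (2.95+1.20)/2 = 2.075 → q = 8.1×2.825×2.075 = 47.48 ft³/s
Q = Σ q = 126.6 ft³/s

127 ft³/s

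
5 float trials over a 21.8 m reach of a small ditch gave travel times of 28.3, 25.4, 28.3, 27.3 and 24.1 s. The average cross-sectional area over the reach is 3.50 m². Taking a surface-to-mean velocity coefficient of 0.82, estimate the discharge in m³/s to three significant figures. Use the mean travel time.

t̄ = (28.3 + 25.4 + 28.3 + 27.3 + 24.1) / 5 = 26.68 s
v_surface = L / t̄ = 21.8 / 26.68 = 0.8171 m/s
v_mean = 0.82 × 0.8171 = 0.6700 m/s
Q = A × v_mean = 3.50 × 0.6700 = 2.345 m³/s

2.35 m³/s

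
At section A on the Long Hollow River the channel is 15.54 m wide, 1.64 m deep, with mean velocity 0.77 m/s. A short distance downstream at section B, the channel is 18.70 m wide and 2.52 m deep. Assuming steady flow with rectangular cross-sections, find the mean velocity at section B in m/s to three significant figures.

Q = A₁V₁ = (15.54×1.64) × 0.77 = 19.62 m³/s
A₂ = 18.70 × 2.52 = 47.12 m²
V₂ = Q/A₂ = 19.62/47.12 = 0.4164 m/s

0.416 m/s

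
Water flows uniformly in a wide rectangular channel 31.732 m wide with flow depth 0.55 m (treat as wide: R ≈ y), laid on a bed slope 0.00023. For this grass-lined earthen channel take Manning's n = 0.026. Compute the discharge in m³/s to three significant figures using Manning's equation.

A = b·y = 31.732 × 0.55 = 17.45 m²
Wide channel: R ≈ y = 0.55 m
Q = (1/n)·A·R^(2/3)·S^(1/2) = (1/0.026) × 17.45 × 0.5500^(2/3) × 0.00023^(1/2) = 6.834 m³/s

6.83 m³/s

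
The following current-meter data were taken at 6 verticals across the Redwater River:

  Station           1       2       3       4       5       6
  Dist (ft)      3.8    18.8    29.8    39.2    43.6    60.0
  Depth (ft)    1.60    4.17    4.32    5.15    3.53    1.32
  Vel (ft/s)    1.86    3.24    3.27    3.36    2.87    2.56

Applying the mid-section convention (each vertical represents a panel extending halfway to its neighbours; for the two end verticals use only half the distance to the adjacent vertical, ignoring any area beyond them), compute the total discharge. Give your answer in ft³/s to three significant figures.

w_1 = (18.8 − 3.8)/2 = 7.5 ft; q_1 = 1.86 × 1.60 × 7.5 = 22.32 ft³/s
w_2 = (29.8 − 3.8)/2 = 13 ft; q_2 = 3.24 × 4.17 × 13 = 175.6 ft³/s
w_3 = (39.2 − 18.8)/2 = 10.2 ft; q_3 = 3.27 × 4.32 × 10.2 = 144.1 ft³/s
w_4 = (43.6 − 29.8)/2 = 6.9 ft; q_4 = 3.36 × 5.15 × 6.9 = 119.4 ft³/s
w_5 = (60.0 − 39.2)/2 = 10.4 ft; q_5 = 2.87 × 3.53 × 10.4 = 105.4 ft³/s
w_6 = (60.0 − 43.6)/2 = 8.2 ft; q_6 = 2.56 × 1.32 × 8.2 = 27.71 ft³/s
Q = Σ qᵢ = 594.5 ft³/s

595 ft³/s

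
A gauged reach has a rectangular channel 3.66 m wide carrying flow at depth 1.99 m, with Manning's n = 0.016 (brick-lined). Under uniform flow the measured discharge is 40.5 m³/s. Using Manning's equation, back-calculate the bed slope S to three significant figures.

A = b·y = 3.66 × 1.99 = 7.283 m²
P = b + 2y = 3.66 + 2×1.99 = 7.640 m
R = A/P = 7.283/7.640 = 0.9533 m
S = (Q·n / (1·A·R^(2/3)))² = (40.5×0.016 / (1×7.283×0.9686))² = 0.008436

0.00844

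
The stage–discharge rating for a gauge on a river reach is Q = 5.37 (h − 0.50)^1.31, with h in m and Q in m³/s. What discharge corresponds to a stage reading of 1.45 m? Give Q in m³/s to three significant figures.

Q = 5.37 × (1.45 − 0.50)^1.31 = 5.37 × 0.95^1.31 = 5.021 m³/s

5.02 m³/s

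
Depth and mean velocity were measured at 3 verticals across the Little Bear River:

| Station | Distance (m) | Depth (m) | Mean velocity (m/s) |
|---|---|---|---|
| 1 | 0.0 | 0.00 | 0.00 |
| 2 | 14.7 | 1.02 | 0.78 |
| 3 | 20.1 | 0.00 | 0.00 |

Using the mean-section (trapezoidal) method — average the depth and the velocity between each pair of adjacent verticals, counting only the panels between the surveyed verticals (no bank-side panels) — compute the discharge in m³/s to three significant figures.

Panel 1-2: Δb = 14.7 m, d̄ = (0.00+1.02)/2 = 0.51, v̄ = (0.00+0.78)/2 = 0.39 → q = 14.7×0.51×0.39 = 2.924 m³/s
Panel 2-3: Δb = 5.4 m, d̄ = (1.02+0.00)/2 = 0.51, v̄ = (0.78+0.00)/2 = 0.39 → q = 5.4×0.51×0.39 = 1.074 m³/s
Q = Σ q = 3.998 m³/s

4.00 m³/s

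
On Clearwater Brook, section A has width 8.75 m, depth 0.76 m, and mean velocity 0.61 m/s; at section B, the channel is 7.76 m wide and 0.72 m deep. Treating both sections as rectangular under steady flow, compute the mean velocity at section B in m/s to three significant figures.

Q = A₁V₁ = (8.75×0.76) × 0.61 = 4.057 m³/s
A₂ = 7.76 × 0.72 = 5.587 m²
V₂ = Q/A₂ = 4.057/5.587 = 0.7260 m/s

0.726 m/s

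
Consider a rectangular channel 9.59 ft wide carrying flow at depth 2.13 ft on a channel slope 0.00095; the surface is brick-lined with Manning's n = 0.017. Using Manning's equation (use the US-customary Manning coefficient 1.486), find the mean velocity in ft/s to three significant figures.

A = b·y = 9.59 × 2.13 = 20.43 ft²
P = b + 2y = 9.59 + 2×2.13 = 13.85 ft
R = A/P = 20.43/13.85 = 1.475 ft
Q = (1.486/n)·A·R^(2/3)·S^(1/2) = (1.486/0.017) × 20.43 × 1.475^(2/3) × 0.00095^(1/2) = 71.31 ft³/s
V = Q/A = 71.31/20.43 = 3.491 ft/s

3.49 ft/s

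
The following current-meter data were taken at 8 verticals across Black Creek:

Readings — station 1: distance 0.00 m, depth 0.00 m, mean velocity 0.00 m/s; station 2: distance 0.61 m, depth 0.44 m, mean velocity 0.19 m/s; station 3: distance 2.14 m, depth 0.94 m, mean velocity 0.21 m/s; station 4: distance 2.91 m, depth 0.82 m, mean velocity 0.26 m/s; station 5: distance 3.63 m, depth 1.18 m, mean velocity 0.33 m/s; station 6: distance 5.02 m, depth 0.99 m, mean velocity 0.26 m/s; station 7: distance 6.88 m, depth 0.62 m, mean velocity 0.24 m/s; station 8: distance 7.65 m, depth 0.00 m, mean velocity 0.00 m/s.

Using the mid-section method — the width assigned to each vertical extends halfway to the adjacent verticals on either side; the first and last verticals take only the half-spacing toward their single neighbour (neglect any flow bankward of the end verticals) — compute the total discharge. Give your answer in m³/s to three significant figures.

1.50 m³/s

w_2 = (2.14 − 0.00)/2 = 1.07 m; q_2 = 0.19 × 0.44 × 1.07 = 0.08945 m³/s
w_3 = (2.91 − 0.61)/2 = 1.15 m; q_3 = 0.21 × 0.94 × 1.15 = 0.2270 m³/s
w_4 = (3.63 − 2.14)/2 = 0.745 m; q_4 = 0.26 × 0.82 × 0.745 = 0.1588 m³/s
w_5 = (5.02 − 2.91)/2 = 1.055 m; q_5 = 0.33 × 1.18 × 1.055 = 0.4108 m³/s
w_6 = (6.88 − 3.63)/2 = 1.625 m; q_6 = 0.26 × 0.99 × 1.625 = 0.4183 m³/s
w_7 = (7.65 − 5.02)/2 = 1.315 m; q_7 = 0.24 × 0.62 × 1.315 = 0.1957 m³/s
Stations 1, 8 contribute zero (depth or velocity is 0).
Q = Σ qᵢ = 1.500 m³/s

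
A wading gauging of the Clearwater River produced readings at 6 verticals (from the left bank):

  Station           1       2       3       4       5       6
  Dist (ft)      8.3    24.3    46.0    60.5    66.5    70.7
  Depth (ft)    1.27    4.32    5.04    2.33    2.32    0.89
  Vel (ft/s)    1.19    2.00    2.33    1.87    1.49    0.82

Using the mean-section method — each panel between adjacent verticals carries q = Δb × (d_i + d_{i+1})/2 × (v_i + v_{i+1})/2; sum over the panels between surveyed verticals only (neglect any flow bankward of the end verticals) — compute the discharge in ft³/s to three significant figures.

435 ft³/s

Panel 1-2: Δb = 16 ft, d̄ = (1.27+4.32)/2 = 2.795, v̄ = (1.19+2.00)/2 = 1.595 → q = 16×2.795×1.595 = 71.33 ft³/s
Panel 2-3: Δb = 21.7 ft, d̄ = (4.32+5.04)/2 = 4.68, v̄ = (2.00+2.33)/2 = 2.165 → q = 21.7×4.68×2.165 = 219.9 ft³/s
Panel 3-4: Δb = 14.5 ft, d̄ = (5.04+2.33)/2 = 3.685, v̄ = (2.33+1.87)/2 = 2.1 → q = 14.5×3.685×2.1 = 112.2 ft³/s
Panel 4-5: Δb = 6 ft, d̄ = (2.33+2.32)/2 = 2.325, v̄ = (1.87+1.49)/2 = 1.68 → q = 6×2.325×1.68 = 23.44 ft³/s
Panel 5-6: Δb = 4.2 ft, d̄ = (2.32+0.89)/2 = 1.605, v̄ = (1.49+0.82)/2 = 1.155 → q = 4.2×1.605×1.155 = 7.786 ft³/s
Q = Σ q = 434.6 ft³/s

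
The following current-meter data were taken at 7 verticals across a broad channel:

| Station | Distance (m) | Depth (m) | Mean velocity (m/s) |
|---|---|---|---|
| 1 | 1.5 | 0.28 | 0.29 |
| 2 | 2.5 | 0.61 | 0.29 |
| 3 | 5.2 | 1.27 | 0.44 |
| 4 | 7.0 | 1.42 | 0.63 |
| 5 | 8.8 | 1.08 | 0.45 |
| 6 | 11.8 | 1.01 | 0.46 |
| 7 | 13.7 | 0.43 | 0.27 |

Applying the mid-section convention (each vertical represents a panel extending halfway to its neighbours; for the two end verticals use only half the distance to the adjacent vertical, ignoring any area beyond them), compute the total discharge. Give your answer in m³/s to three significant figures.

w_1 = (2.5 − 1.5)/2 = 0.5 m; q_1 = 0.29 × 0.28 × 0.5 = 0.04060 m³/s
w_2 = (5.2 − 1.5)/2 = 1.85 m; q_2 = 0.29 × 0.61 × 1.85 = 0.3273 m³/s
w_3 = (7.0 − 2.5)/2 = 2.25 m; q_3 = 0.44 × 1.27 × 2.25 = 1.257 m³/s
w_4 = (8.8 − 5.2)/2 = 1.8 m; q_4 = 0.63 × 1.42 × 1.8 = 1.610 m³/s
w_5 = (11.8 − 7.0)/2 = 2.4 m; q_5 = 0.45 × 1.08 × 2.4 = 1.166 m³/s
w_6 = (13.7 − 8.8)/2 = 2.45 m; q_6 = 0.46 × 1.01 × 2.45 = 1.138 m³/s
w_7 = (13.7 − 11.8)/2 = 0.95 m; q_7 = 0.27 × 0.43 × 0.95 = 0.1103 m³/s
Q = Σ qᵢ = 5.650 m³/s

5.65 m³/s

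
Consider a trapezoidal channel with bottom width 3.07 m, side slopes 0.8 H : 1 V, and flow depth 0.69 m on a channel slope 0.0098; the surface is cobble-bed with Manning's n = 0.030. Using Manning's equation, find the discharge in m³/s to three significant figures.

5.31 m³/s

A = (b + z·y)·y = (3.07 + 0.8×0.69)×0.69 = 2.499 m²
P = b + 2y√(1+z²) = 3.07 + 2×0.69×√(1+0.8²) = 4.837 m
R = A/P = 2.499/4.837 = 0.5167 m
Q = (1/n)·A·R^(2/3)·S^(1/2) = (1/0.030) × 2.499 × 0.5167^(2/3) × 0.0098^(1/2) = 5.310 m³/s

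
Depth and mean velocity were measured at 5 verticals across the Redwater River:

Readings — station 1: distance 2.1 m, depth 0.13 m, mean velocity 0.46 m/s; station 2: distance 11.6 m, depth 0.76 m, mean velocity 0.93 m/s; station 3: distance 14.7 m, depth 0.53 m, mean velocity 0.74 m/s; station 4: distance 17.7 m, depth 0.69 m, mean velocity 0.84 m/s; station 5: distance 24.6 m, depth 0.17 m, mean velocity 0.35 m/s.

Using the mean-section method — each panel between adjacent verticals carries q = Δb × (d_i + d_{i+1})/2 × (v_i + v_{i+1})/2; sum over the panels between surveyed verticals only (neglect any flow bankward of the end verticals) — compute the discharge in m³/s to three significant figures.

Panel 1-2: Δb = 9.5 m, d̄ = (0.13+0.76)/2 = 0.445, v̄ = (0.46+0.93)/2 = 0.695 → q = 9.5×0.445×0.695 = 2.938 m³/s
Panel 2-3: Δb = 3.1 m, d̄ = (0.76+0.53)/2 = 0.645, v̄ = (0.93+0.74)/2 = 0.835 → q = 3.1×0.645×0.835 = 1.670 m³/s
Panel 3-4: Δb = 3 m, d̄ = (0.53+0.69)/2 = 0.61, v̄ = (0.74+0.84)/2 = 0.79 → q = 3×0.61×0.79 = 1.446 m³/s
Panel 4-5: Δb = 6.9 m, d̄ = (0.69+0.17)/2 = 0.43, v̄ = (0.84+0.35)/2 = 0.595 → q = 6.9×0.43×0.595 = 1.765 m³/s
Q = Σ q = 7.819 m³/s

7.82 m³/s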